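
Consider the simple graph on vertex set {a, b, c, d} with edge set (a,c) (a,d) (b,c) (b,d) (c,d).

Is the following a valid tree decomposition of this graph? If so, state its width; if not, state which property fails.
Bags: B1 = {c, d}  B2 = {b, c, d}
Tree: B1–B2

A tree decomposition must satisfy three properties: every vertex lies in some bag; for every edge, both endpoints lie together in some bag; and for every vertex, the bags containing it form a connected subtree. Here vertex a appears in no bag, so the decomposition is invalid.

No — vertex a appears in no bag.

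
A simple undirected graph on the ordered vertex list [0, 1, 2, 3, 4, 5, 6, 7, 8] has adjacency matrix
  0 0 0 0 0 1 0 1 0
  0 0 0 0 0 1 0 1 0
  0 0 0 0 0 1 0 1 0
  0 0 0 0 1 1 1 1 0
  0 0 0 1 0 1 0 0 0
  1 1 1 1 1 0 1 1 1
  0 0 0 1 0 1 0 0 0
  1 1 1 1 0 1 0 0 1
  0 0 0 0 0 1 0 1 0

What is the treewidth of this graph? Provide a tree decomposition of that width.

Treewidth 2.
One such decomposition:
Bags: B1 = {3, 5, 7}  B2 = {1, 5, 7}  B3 = {3, 5, 6}  B4 = {0, 5, 7}  B5 = {2, 5, 7}  B6 = {3, 4, 5}  B7 = {5, 7, 8}
Tree: B1–B2, B1–B3, B2–B4, B4–B5, B1–B6, B1–B7

The largest bag has 3 vertices, giving width 2; this decomposition certifies tw(G) ≤ 2. Conversely, {3, 4, 5} is a clique of size 3, and the vertices of any clique must share a bag in every tree decomposition; so some bag has ≥ 3 vertices and tw(G) ≥ 2. Therefore the treewidth is 2.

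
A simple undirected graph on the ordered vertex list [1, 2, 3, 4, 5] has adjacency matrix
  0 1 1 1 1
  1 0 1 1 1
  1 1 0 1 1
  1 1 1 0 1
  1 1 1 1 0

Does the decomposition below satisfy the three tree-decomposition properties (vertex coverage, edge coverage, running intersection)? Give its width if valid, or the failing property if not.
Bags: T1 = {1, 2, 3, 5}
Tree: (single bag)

A tree decomposition must satisfy three properties: every vertex lies in some bag; for every edge, both endpoints lie together in some bag; and for every vertex, the bags containing it form a connected subtree. Here vertex 4 appears in no bag, so the decomposition is invalid.

No — vertex 4 appears in no bag.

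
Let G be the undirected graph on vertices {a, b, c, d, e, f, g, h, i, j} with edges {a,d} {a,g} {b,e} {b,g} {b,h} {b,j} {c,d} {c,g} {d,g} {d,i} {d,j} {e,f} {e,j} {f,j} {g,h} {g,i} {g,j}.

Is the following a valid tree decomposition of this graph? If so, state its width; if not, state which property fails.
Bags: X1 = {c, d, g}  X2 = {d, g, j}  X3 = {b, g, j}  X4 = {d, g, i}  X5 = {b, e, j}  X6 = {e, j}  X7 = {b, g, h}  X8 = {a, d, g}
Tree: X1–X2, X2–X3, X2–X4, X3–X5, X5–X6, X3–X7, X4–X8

A tree decomposition must satisfy three properties: every vertex lies in some bag; for every edge, both endpoints lie together in some bag; and for every vertex, the bags containing it form a connected subtree. Here vertex f appears in no bag, so the decomposition is invalid.

No — vertex f appears in no bag.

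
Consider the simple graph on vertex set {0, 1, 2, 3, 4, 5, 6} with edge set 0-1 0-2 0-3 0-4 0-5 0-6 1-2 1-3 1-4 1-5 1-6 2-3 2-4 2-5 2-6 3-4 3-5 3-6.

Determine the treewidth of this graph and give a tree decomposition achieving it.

Every bag has size at most 5, so the width is 5 − 1 = 4 and tw(G) ≤ 4. Conversely, {0, 1, 2, 3, 4} is a clique of size 5, and the vertices of any clique must share a bag in every tree decomposition; so some bag has ≥ 5 vertices and tw(G) ≥ 4. Hence tw(G) = 4 exactly.

Treewidth 4.
One optimal decomposition is:
Bags: B1 = {0, 1, 2, 3, 4}  B2 = {0, 1, 2, 3, 6}  B3 = {0, 1, 2, 3, 5}
Tree: B1–B2, B2–B3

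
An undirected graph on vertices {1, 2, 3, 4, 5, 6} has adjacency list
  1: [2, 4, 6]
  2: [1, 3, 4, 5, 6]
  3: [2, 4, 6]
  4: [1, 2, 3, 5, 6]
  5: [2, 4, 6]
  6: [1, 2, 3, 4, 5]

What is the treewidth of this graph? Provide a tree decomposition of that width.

Each bag holds 4 vertices, so the decomposition has width 3, which upper-bounds the treewidth. For the lower bound, the 4 vertices {1, 2, 4, 6} are pairwise adjacent, and any tree decomposition puts a clique entirely inside one bag — forcing width ≥ 3. Hence tw(G) = 3 exactly.

Treewidth 3.
One such decomposition:
Bags: B1 = {1, 2, 4, 6}  B2 = {2, 4, 5, 6}  B3 = {2, 3, 4, 6}
Tree: B1–B2, B1–B3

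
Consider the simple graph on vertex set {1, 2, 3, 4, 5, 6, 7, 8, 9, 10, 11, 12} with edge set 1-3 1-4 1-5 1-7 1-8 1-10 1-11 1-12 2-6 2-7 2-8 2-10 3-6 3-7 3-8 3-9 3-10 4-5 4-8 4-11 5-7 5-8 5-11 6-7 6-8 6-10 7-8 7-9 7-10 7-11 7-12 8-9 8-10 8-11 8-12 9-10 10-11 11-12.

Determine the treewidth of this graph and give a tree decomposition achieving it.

Treewidth 4.
One optimal decomposition is:
Bags: B1 = {1, 7, 8, 10, 11}  B2 = {1, 3, 7, 8, 10}  B3 = {1, 5, 7, 8, 11}  B4 = {3, 6, 7, 8, 10}  B5 = {3, 7, 8, 9, 10}  B6 = {1, 4, 5, 8, 11}  B7 = {2, 6, 7, 8, 10}  B8 = {1, 7, 8, 11, 12}
Tree: B1–B2, B1–B3, B2–B4, B4–B5, B3–B6, B4–B7, B3–B8

Each bag holds 5 vertices, so the decomposition has width 4, which upper-bounds the treewidth. For the lower bound, the 5 vertices {1, 4, 5, 8, 11} are pairwise adjacent, and any tree decomposition puts a clique entirely inside one bag — forcing width ≥ 4. The upper and lower bounds meet at 4, so that is the treewidth.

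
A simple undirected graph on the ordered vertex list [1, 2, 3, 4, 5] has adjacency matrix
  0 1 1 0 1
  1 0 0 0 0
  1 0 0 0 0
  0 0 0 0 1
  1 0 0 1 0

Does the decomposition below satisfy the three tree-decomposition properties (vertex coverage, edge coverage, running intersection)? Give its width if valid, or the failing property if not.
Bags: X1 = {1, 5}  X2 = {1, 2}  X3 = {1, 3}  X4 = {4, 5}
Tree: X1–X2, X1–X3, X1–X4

Checking the three conditions: (i) the bags cover all of {1, 2, 3, 4, 5}; (ii) for each edge, some bag contains both endpoints; (iii) the bags containing any fixed vertex form a subtree. All hold, so the decomposition is valid with width 2 − 1 = 1.

Yes; width 1.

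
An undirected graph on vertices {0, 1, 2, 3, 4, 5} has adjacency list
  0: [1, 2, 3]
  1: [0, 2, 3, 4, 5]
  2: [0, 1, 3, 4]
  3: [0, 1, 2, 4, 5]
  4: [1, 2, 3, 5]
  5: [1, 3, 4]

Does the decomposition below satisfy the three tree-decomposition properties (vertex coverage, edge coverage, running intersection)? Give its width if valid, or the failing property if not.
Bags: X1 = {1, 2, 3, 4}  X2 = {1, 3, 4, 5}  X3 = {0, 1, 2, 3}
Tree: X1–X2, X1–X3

Yes; width 3.

Vertex coverage: the bags together contain {0, 1, 2, 3, 4, 5}, the full vertex set. Edge coverage: each edge of G has both endpoints in at least one bag. Running intersection: for every vertex, the bags containing it form a connected subtree. All three properties hold, so this is a valid tree decomposition of width max|bag| − 1 = 3, and hence tw(G) ≤ 3.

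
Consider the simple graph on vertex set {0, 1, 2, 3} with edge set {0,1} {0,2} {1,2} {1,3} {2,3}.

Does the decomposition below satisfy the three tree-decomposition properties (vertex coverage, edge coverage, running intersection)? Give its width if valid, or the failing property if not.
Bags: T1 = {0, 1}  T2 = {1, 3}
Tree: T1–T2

No — vertex 2 appears in no bag.

A tree decomposition must satisfy three properties: every vertex lies in some bag; for every edge, both endpoints lie together in some bag; and for every vertex, the bags containing it form a connected subtree. Here vertex 2 appears in no bag, so the decomposition is invalid.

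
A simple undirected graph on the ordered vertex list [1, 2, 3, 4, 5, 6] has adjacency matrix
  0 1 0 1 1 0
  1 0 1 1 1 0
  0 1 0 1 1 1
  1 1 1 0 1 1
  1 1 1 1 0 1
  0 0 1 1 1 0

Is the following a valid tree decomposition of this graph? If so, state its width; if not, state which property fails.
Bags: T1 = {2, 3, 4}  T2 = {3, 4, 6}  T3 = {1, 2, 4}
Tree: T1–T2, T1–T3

A tree decomposition must satisfy three properties: every vertex lies in some bag; for every edge, both endpoints lie together in some bag; and for every vertex, the bags containing it form a connected subtree. Here vertex 5 appears in no bag, so the decomposition is invalid.

No — vertex 5 appears in no bag.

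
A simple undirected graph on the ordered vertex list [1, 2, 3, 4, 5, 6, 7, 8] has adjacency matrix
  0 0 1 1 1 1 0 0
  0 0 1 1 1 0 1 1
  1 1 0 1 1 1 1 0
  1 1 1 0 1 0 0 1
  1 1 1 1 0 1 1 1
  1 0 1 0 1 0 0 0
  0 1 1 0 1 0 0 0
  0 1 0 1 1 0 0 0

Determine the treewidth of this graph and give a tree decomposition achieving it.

Every bag has size at most 4, so the width is 4 − 1 = 3 and tw(G) ≤ 3. On the other hand G contains the 4-clique {2, 4, 5, 8}. A clique must lie in a single bag of any decomposition, so no decomposition can have width below 3. Therefore the treewidth is 3.

Treewidth 3.
Bags: B1 = {2, 3, 5, 7}  B2 = {2, 3, 4, 5}  B3 = {1, 3, 4, 5}  B4 = {2, 4, 5, 8}  B5 = {1, 3, 5, 6}
Tree: B1–B2, B2–B3, B2–B4, B3–B5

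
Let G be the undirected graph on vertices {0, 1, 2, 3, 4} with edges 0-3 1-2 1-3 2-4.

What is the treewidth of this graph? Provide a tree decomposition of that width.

Treewidth 1.
One such decomposition:
Bags: B1 = {2, 4}  B2 = {1, 2}  B3 = {1, 3}  B4 = {0, 3}
Tree: B1–B2, B2–B3, B3–B4

Every bag has size at most 2, so the width is 2 − 1 = 1 and tw(G) ≤ 1. G has an edge, so its treewidth is at least 1. Therefore the treewidth is 1.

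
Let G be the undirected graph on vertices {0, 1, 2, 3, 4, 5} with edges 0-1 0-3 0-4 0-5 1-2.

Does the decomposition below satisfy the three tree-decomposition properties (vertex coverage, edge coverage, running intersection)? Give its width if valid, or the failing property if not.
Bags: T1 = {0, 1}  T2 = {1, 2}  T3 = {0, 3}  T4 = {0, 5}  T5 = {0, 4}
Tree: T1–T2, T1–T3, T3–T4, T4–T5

Every vertex of G appears in some bag (union = {0, 1, 2, 3, 4, 5}); every edge is covered by a bag; and for each vertex v the set of bags containing v is connected in the bag tree. The decomposition is therefore valid. The largest bag has 2 vertices, so the width is 1.

Yes; width 1.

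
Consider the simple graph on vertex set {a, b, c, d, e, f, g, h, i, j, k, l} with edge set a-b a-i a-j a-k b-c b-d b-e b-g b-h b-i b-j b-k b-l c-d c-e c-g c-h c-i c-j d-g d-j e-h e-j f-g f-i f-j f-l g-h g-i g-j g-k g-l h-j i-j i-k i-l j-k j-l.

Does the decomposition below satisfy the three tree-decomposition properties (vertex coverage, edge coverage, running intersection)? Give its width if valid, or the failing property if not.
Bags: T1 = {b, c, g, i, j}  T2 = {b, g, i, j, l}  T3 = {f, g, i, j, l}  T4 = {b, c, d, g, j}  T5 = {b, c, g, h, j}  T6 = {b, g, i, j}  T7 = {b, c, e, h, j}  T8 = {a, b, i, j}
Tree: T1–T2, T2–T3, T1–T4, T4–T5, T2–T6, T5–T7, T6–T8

No — vertex k appears in no bag.

A tree decomposition must satisfy three properties: every vertex lies in some bag; for every edge, both endpoints lie together in some bag; and for every vertex, the bags containing it form a connected subtree. Here vertex k appears in no bag, so the decomposition is invalid.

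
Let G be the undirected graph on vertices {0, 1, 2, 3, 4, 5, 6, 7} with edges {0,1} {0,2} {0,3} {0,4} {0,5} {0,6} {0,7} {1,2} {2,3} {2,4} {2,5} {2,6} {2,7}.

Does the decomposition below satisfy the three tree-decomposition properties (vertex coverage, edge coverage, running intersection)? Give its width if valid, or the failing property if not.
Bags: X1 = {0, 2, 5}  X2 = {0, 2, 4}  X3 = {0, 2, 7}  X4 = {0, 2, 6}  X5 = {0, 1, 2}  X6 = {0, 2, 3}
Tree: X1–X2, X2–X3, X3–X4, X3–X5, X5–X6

Yes; width 2.

Every vertex of G appears in some bag (union = {0, 1, 2, 3, 4, 5, 6, 7}); every edge is covered by a bag; and for each vertex v the set of bags containing v is connected in the bag tree. The decomposition is therefore valid. The largest bag has 3 vertices, so the width is 2.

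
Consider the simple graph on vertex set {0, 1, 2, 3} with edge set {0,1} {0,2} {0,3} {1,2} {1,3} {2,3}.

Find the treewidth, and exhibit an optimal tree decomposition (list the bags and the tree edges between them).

Treewidth 3.
One optimal decomposition is:
Bags: B1 = {0, 1, 2, 3}
Tree: (single bag)

With just one bag of size 4, the width is 4 − 1 = 3, so tw(G) ≤ 3. Conversely, {0, 1, 2, 3} is a clique of size 4, and the vertices of any clique must share a bag in every tree decomposition; so some bag has ≥ 4 vertices and tw(G) ≥ 3. Combining the bounds, tw(G) = 3.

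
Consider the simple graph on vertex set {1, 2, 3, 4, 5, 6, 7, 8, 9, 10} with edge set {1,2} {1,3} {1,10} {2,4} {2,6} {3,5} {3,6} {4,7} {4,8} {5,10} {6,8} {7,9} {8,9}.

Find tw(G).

2

A width-2 tree decomposition is:
Bags: B1 = {3, 5, 10}  B2 = {1, 3, 10}  B3 = {1, 3, 6}  B4 = {1, 2, 6}  B5 = {2, 6, 8}  B6 = {2, 4, 8}  B7 = {4, 8, 9}  B8 = {4, 7, 9}
Tree: B1–B2, B2–B3, B3–B4, B4–B5, B5–B6, B6–B7, B7–B8
Every bag has size at most 3, so the width is 3 − 1 = 2 and tw(G) ≤ 2. Since 5–10–1–3–5 is a cycle in G, G is not acyclic. Forests are exactly the graphs of treewidth ≤ 1, so tw(G) ≥ 2. Combining the bounds, tw(G) = 2.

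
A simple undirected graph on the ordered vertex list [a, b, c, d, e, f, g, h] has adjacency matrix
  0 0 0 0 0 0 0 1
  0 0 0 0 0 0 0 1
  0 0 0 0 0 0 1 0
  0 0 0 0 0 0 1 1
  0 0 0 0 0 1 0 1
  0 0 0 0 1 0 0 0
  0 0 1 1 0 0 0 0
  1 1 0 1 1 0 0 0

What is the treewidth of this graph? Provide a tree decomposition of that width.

Treewidth 1.
Bags: B1 = {b, h}  B2 = {d, h}  B3 = {e, h}  B4 = {d, g}  B5 = {e, f}  B6 = {a, h}  B7 = {c, g}
Tree: B1–B2, B1–B3, B2–B4, B3–B5, B1–B6, B4–B7

The largest bag has 2 vertices, giving width 1; this decomposition certifies tw(G) ≤ 1. G has an edge, so its treewidth is at least 1. Therefore the treewidth is 1.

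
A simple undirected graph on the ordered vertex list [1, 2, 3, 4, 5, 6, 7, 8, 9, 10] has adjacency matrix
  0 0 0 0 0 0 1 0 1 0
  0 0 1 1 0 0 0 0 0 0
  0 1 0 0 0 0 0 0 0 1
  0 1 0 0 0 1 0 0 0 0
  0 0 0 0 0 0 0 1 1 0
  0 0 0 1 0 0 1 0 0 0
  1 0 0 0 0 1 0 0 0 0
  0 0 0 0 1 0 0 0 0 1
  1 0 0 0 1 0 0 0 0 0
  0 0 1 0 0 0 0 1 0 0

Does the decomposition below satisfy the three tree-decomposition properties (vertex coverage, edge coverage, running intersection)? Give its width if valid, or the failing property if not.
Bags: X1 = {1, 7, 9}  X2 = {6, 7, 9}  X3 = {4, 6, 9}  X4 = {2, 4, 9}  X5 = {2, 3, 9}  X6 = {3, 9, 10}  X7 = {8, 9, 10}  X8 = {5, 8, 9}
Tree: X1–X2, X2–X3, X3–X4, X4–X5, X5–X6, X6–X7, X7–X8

Checking the three conditions: (i) the bags cover all of {1, 2, 3, 4, 5, 6, 7, 8, 9, 10}; (ii) for each edge, some bag contains both endpoints; (iii) the bags containing any fixed vertex form a subtree. All hold, so the decomposition is valid with width 3 − 1 = 2.

Yes; width 2.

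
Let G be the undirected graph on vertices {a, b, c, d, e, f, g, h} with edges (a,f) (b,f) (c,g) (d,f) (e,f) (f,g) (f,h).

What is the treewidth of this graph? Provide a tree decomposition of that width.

Treewidth 1.
One such decomposition:
Bags: B1 = {f, g}  B2 = {c, g}  B3 = {f, h}  B4 = {e, f}  B5 = {a, f}  B6 = {d, f}  B7 = {b, f}
Tree: B1–B2, B1–B3, B3–B4, B3–B5, B5–B6, B6–B7

Each bag holds 2 vertices, so the decomposition has width 1, which upper-bounds the treewidth. Since G has at least one edge (e.g. g–f), it is not an edgeless graph, so tw(G) ≥ 1. The upper and lower bounds meet at 1, so that is the treewidth.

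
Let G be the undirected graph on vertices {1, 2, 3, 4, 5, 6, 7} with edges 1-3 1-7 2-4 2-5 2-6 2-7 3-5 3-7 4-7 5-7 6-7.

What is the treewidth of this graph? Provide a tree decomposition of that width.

Treewidth 2.
Bags: B1 = {2, 4, 7}  B2 = {2, 5, 7}  B3 = {3, 5, 7}  B4 = {1, 3, 7}  B5 = {2, 6, 7}
Tree: B1–B2, B2–B3, B3–B4, B2–B5

The largest bag has 3 vertices, giving width 2; this decomposition certifies tw(G) ≤ 2. For the lower bound, the 3 vertices {1, 3, 7} are pairwise adjacent, and any tree decomposition puts a clique entirely inside one bag — forcing width ≥ 2. Combining the bounds, tw(G) = 2.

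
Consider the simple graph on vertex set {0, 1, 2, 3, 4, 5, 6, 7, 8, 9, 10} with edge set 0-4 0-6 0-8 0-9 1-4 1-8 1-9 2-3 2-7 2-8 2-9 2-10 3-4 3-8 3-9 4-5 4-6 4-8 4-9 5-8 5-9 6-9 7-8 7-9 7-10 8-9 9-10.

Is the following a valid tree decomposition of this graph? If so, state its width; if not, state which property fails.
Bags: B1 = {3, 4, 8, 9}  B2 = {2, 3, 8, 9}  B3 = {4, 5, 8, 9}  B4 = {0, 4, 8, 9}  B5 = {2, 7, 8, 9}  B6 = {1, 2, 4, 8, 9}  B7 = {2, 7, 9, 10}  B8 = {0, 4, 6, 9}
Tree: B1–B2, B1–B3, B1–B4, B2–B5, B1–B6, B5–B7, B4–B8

No — bags containing vertex 2 are not connected in the tree.

A tree decomposition must satisfy three properties: every vertex lies in some bag; for every edge, both endpoints lie together in some bag; and for every vertex, the bags containing it form a connected subtree. Here bags containing vertex 2 are not connected in the tree, so the decomposition is invalid.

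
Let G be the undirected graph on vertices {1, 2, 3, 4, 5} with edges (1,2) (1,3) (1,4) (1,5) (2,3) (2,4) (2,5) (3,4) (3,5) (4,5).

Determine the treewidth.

A width-4 tree decomposition is:
Bags: B1 = {1, 2, 3, 4, 5}
Tree: (single bag)
With just one bag of size 5, the width is 5 − 1 = 4, so tw(G) ≤ 4. On the other hand G contains the 5-clique {1, 2, 3, 4, 5}. A clique must lie in a single bag of any decomposition, so no decomposition can have width below 4. Hence tw(G) = 4 exactly.

4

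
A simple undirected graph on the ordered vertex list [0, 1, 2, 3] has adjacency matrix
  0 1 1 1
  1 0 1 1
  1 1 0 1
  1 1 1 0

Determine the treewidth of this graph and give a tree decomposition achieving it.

A single bag containing all 4 vertices is trivially a valid decomposition of width 3. Conversely, {0, 1, 2, 3} is a clique of size 4, and the vertices of any clique must share a bag in every tree decomposition; so some bag has ≥ 4 vertices and tw(G) ≥ 3. Hence tw(G) = 3 exactly.

Treewidth 3.
One such decomposition:
Bags: B1 = {0, 1, 2, 3}
Tree: (single bag)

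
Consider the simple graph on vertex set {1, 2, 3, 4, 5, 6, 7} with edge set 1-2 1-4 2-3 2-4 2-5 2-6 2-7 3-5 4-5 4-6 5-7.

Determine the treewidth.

A width-2 tree decomposition is:
Bags: B1 = {1, 2, 4}  B2 = {2, 4, 5}  B3 = {2, 4, 6}  B4 = {2, 5, 7}  B5 = {2, 3, 5}
Tree: B1–B2, B2–B3, B2–B4, B4–B5
The largest bag has 3 vertices, giving width 2; this decomposition certifies tw(G) ≤ 2. Conversely, {2, 3, 5} is a clique of size 3, and the vertices of any clique must share a bag in every tree decomposition; so some bag has ≥ 3 vertices and tw(G) ≥ 2. Hence tw(G) = 2 exactly.

2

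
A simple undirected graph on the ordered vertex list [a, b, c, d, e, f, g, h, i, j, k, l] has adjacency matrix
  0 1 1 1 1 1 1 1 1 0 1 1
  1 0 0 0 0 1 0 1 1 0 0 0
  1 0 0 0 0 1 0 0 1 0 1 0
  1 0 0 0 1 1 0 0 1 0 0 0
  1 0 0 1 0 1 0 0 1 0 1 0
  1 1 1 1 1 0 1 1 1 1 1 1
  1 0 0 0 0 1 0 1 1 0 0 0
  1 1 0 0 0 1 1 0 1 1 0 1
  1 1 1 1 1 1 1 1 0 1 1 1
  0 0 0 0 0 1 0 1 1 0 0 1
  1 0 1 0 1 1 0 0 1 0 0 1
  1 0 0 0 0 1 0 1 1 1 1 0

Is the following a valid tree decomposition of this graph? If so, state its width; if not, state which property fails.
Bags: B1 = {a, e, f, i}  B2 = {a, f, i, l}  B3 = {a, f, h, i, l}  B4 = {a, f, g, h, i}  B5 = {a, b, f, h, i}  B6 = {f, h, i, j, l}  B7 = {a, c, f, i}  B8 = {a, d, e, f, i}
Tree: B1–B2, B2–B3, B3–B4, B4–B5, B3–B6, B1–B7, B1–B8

No — vertex k appears in no bag.

A tree decomposition must satisfy three properties: every vertex lies in some bag; for every edge, both endpoints lie together in some bag; and for every vertex, the bags containing it form a connected subtree. Here vertex k appears in no bag, so the decomposition is invalid.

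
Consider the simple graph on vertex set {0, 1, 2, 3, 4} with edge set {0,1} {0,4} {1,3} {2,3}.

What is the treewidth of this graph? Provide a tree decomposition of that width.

Treewidth 1.
One such decomposition:
Bags: B1 = {2, 3}  B2 = {1, 3}  B3 = {0, 1}  B4 = {0, 4}
Tree: B1–B2, B2–B3, B3–B4

The largest bag has 2 vertices, giving width 1; this decomposition certifies tw(G) ≤ 1. G has an edge, so its treewidth is at least 1. Hence tw(G) = 1 exactly.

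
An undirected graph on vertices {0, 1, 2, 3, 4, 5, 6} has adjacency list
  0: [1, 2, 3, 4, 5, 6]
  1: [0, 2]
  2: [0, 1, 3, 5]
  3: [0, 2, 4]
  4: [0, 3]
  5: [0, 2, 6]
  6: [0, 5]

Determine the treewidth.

2

A width-2 tree decomposition is:
Bags: B1 = {0, 2, 5}  B2 = {0, 1, 2}  B3 = {0, 2, 3}  B4 = {0, 3, 4}  B5 = {0, 5, 6}
Tree: B1–B2, B2–B3, B3–B4, B1–B5
Every bag has size at most 3, so the width is 3 − 1 = 2 and tw(G) ≤ 2. On the other hand G contains the 3-clique {0, 1, 2}. A clique must lie in a single bag of any decomposition, so no decomposition can have width below 2. Therefore the treewidth is 2.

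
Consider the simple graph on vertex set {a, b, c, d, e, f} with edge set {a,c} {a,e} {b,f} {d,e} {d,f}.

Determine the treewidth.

1

A width-1 tree decomposition is:
Bags: B1 = {a, c}  B2 = {a, e}  B3 = {d, e}  B4 = {d, f}  B5 = {b, f}
Tree: B1–B2, B2–B3, B3–B4, B4–B5
Each bag holds 2 vertices, so the decomposition has width 1, which upper-bounds the treewidth. Any graph with an edge has treewidth ≥ 1, and G has the edge c–a. Hence tw(G) = 1 exactly.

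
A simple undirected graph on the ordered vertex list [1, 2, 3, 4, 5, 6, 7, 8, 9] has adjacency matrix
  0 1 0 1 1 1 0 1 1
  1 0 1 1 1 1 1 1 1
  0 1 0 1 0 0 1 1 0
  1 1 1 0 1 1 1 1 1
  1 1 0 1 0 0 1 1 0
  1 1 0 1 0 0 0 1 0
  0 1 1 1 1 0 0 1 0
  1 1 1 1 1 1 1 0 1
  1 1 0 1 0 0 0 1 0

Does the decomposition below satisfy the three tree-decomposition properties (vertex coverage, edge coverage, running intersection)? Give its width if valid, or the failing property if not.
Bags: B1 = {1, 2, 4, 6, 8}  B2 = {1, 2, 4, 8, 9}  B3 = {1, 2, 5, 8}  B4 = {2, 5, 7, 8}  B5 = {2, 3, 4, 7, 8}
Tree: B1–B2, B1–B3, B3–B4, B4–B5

A tree decomposition must satisfy three properties: every vertex lies in some bag; for every edge, both endpoints lie together in some bag; and for every vertex, the bags containing it form a connected subtree. Here edge (4,5) lies in no bag, so the decomposition is invalid.

No — edge (4,5) lies in no bag.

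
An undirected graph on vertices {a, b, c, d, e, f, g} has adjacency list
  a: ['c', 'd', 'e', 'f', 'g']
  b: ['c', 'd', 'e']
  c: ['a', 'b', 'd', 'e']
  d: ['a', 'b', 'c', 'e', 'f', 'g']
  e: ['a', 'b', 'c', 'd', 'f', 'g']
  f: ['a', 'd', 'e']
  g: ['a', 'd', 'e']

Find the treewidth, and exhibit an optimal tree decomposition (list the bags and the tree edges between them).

Treewidth 3.
Bags: B1 = {a, d, e, g}  B2 = {a, d, e, f}  B3 = {a, c, d, e}  B4 = {b, c, d, e}
Tree: B1–B2, B1–B3, B3–B4

Each bag holds 4 vertices, so the decomposition has width 3, which upper-bounds the treewidth. For the lower bound, the 4 vertices {a, d, e, g} are pairwise adjacent, and any tree decomposition puts a clique entirely inside one bag — forcing width ≥ 3. Combining the bounds, tw(G) = 3.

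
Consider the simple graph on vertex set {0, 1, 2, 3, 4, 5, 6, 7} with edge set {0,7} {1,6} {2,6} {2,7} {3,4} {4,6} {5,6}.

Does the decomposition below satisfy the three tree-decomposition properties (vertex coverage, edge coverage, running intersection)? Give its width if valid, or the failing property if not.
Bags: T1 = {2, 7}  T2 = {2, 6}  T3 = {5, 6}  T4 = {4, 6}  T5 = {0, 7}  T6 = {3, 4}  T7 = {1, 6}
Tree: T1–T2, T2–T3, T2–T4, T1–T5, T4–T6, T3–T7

Yes; width 1.

Checking the three conditions: (i) the bags cover all of {0, 1, 2, 3, 4, 5, 6, 7}; (ii) for each edge, some bag contains both endpoints; (iii) the bags containing any fixed vertex form a subtree. All hold, so the decomposition is valid with width 2 − 1 = 1.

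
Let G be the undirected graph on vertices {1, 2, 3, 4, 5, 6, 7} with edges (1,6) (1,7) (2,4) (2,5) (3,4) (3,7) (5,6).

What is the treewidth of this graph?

A width-2 tree decomposition is:
Bags: B1 = {3, 4, 7}  B2 = {1, 4, 7}  B3 = {1, 4, 6}  B4 = {4, 5, 6}  B5 = {2, 4, 5}
Tree: B1–B2, B2–B3, B3–B4, B4–B5
Each bag holds 3 vertices, so the decomposition has width 2, which upper-bounds the treewidth. The edges 4–3–7–1–6–5–2–4 form a cycle, so G is not a tree and its treewidth is at least 2. The upper and lower bounds meet at 2, so that is the treewidth.

2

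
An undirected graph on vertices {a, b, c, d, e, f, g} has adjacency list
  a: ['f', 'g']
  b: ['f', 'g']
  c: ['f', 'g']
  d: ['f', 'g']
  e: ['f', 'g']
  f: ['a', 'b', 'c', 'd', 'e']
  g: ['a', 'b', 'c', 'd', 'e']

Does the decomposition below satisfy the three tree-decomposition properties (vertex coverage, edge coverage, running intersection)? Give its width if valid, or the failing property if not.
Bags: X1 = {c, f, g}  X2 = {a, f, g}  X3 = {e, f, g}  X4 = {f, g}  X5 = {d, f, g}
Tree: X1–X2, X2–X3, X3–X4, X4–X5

A tree decomposition must satisfy three properties: every vertex lies in some bag; for every edge, both endpoints lie together in some bag; and for every vertex, the bags containing it form a connected subtree. Here vertex b appears in no bag, so the decomposition is invalid.

No — vertex b appears in no bag.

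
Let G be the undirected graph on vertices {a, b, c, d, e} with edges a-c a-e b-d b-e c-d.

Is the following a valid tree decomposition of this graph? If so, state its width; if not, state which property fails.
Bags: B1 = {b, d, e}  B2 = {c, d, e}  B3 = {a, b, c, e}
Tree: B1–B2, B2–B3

A tree decomposition must satisfy three properties: every vertex lies in some bag; for every edge, both endpoints lie together in some bag; and for every vertex, the bags containing it form a connected subtree. Here bags containing vertex b are not connected in the tree, so the decomposition is invalid.

No — bags containing vertex b are not connected in the tree.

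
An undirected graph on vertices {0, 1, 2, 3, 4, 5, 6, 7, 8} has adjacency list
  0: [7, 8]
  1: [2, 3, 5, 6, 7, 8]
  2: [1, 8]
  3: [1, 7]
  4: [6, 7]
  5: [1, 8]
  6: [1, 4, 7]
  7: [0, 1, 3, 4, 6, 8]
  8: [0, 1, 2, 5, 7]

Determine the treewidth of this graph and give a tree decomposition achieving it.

Each bag holds 3 vertices, so the decomposition has width 2, which upper-bounds the treewidth. On the other hand G contains the 3-clique {0, 7, 8}. A clique must lie in a single bag of any decomposition, so no decomposition can have width below 2. Combining the bounds, tw(G) = 2.

Treewidth 2.
Bags: B1 = {1, 7, 8}  B2 = {1, 6, 7}  B3 = {4, 6, 7}  B4 = {1, 3, 7}  B5 = {0, 7, 8}  B6 = {1, 2, 8}  B7 = {1, 5, 8}
Tree: B1–B2, B2–B3, B2–B4, B1–B5, B1–B6, B6–B7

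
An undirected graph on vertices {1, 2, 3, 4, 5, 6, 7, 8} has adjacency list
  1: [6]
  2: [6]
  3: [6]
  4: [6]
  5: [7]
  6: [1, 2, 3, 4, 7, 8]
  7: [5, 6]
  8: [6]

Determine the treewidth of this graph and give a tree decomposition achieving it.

Each bag holds 2 vertices, so the decomposition has width 1, which upper-bounds the treewidth. Any graph with an edge has treewidth ≥ 1, and G has the edge 6–7. Hence tw(G) = 1 exactly.

Treewidth 1.
One optimal decomposition is:
Bags: B1 = {6, 7}  B2 = {1, 6}  B3 = {3, 6}  B4 = {5, 7}  B5 = {4, 6}  B6 = {6, 8}  B7 = {2, 6}
Tree: B1–B2, B2–B3, B1–B4, B2–B5, B2–B6, B5–B7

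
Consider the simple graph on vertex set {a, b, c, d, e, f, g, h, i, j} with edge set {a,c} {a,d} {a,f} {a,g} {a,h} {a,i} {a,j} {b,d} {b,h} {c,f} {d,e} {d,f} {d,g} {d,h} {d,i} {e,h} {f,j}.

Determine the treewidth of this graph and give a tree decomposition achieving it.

Each bag holds 3 vertices, so the decomposition has width 2, which upper-bounds the treewidth. On the other hand G contains the 3-clique {d, e, h}. A clique must lie in a single bag of any decomposition, so no decomposition can have width below 2. The upper and lower bounds meet at 2, so that is the treewidth.

Treewidth 2.
One optimal decomposition is:
Bags: B1 = {a, d, h}  B2 = {a, d, i}  B3 = {d, e, h}  B4 = {a, d, g}  B5 = {a, d, f}  B6 = {a, f, j}  B7 = {a, c, f}  B8 = {b, d, h}
Tree: B1–B2, B1–B3, B1–B4, B4–B5, B5–B6, B5–B7, B3–B8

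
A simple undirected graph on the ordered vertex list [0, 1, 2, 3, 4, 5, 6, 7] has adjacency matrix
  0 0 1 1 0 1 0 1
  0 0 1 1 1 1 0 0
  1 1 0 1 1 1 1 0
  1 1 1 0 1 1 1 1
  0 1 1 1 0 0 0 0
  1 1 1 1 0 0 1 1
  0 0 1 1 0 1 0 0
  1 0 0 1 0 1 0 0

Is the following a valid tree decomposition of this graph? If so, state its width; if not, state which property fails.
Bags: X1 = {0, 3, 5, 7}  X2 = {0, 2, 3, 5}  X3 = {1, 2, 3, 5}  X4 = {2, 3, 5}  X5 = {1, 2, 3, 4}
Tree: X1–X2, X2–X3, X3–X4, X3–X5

No — vertex 6 appears in no bag.

A tree decomposition must satisfy three properties: every vertex lies in some bag; for every edge, both endpoints lie together in some bag; and for every vertex, the bags containing it form a connected subtree. Here vertex 6 appears in no bag, so the decomposition is invalid.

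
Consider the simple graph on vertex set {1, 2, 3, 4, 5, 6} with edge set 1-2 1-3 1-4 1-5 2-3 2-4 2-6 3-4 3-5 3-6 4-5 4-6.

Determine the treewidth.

A width-3 tree decomposition is:
Bags: B1 = {1, 2, 3, 4}  B2 = {2, 3, 4, 6}  B3 = {1, 3, 4, 5}
Tree: B1–B2, B1–B3
Each bag holds 4 vertices, so the decomposition has width 3, which upper-bounds the treewidth. On the other hand G contains the 4-clique {1, 2, 3, 4}. A clique must lie in a single bag of any decomposition, so no decomposition can have width below 3. The upper and lower bounds meet at 3, so that is the treewidth.

3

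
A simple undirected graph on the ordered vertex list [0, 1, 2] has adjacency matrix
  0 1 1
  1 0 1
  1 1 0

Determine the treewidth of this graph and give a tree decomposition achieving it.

With just one bag of size 3, the width is 3 − 1 = 2, so tw(G) ≤ 2. For the lower bound, the 3 vertices {0, 1, 2} are pairwise adjacent, and any tree decomposition puts a clique entirely inside one bag — forcing width ≥ 2. Hence tw(G) = 2 exactly.

Treewidth 2.
One optimal decomposition is:
Bags: B1 = {0, 1, 2}
Tree: (single bag)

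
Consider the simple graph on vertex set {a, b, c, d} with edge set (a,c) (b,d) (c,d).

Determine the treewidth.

1

A width-1 tree decomposition is:
Bags: B1 = {b, d}  B2 = {c, d}  B3 = {a, c}
Tree: B1–B2, B2–B3
Each bag holds 2 vertices, so the decomposition has width 1, which upper-bounds the treewidth. Any graph with an edge has treewidth ≥ 1, and G has the edge b–d. Hence tw(G) = 1 exactly.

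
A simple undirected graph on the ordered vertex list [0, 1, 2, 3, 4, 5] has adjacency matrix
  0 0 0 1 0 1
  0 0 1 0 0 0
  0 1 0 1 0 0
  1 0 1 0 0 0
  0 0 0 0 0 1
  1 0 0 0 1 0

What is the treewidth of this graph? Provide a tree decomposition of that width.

Every bag has size at most 2, so the width is 2 − 1 = 1 and tw(G) ≤ 1. Since G has at least one edge (e.g. 4–5), it is not an edgeless graph, so tw(G) ≥ 1. Hence tw(G) = 1 exactly.

Treewidth 1.
One such decomposition:
Bags: B1 = {4, 5}  B2 = {0, 5}  B3 = {0, 3}  B4 = {2, 3}  B5 = {1, 2}
Tree: B1–B2, B2–B3, B3–B4, B4–B5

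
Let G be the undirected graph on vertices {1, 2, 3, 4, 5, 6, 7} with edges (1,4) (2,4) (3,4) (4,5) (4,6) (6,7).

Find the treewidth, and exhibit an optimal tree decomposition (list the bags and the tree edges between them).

Treewidth 1.
One optimal decomposition is:
Bags: B1 = {4, 6}  B2 = {6, 7}  B3 = {4, 5}  B4 = {2, 4}  B5 = {3, 4}  B6 = {1, 4}
Tree: B1–B2, B1–B3, B3–B4, B1–B5, B1–B6

Each bag holds 2 vertices, so the decomposition has width 1, which upper-bounds the treewidth. Any graph with an edge has treewidth ≥ 1, and G has the edge 4–6. Combining the bounds, tw(G) = 1.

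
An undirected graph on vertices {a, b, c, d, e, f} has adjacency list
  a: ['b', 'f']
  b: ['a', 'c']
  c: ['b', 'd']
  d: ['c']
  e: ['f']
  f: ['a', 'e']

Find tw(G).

1

A width-1 tree decomposition is:
Bags: B1 = {c, d}  B2 = {b, c}  B3 = {a, b}  B4 = {a, f}  B5 = {e, f}
Tree: B1–B2, B2–B3, B3–B4, B4–B5
The largest bag has 2 vertices, giving width 1; this decomposition certifies tw(G) ≤ 1. G has an edge, so its treewidth is at least 1. Combining the bounds, tw(G) = 1.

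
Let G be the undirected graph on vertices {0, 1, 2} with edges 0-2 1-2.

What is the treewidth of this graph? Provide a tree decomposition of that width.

Every bag has size at most 2, so the width is 2 − 1 = 1 and tw(G) ≤ 1. Any graph with an edge has treewidth ≥ 1, and G has the edge 2–0. The upper and lower bounds meet at 1, so that is the treewidth.

Treewidth 1.
One optimal decomposition is:
Bags: B1 = {0, 2}  B2 = {1, 2}
Tree: B1–B2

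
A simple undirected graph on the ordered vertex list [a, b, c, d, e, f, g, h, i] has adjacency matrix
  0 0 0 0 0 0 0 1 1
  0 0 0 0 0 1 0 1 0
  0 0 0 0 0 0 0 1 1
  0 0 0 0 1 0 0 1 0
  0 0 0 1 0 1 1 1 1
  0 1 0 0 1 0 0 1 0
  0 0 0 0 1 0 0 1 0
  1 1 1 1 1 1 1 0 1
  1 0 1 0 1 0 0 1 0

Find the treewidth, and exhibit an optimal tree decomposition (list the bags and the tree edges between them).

Treewidth 2.
One such decomposition:
Bags: B1 = {a, h, i}  B2 = {e, h, i}  B3 = {e, f, h}  B4 = {b, f, h}  B5 = {c, h, i}  B6 = {e, g, h}  B7 = {d, e, h}
Tree: B1–B2, B2–B3, B3–B4, B1–B5, B3–B6, B2–B7

Every bag has size at most 3, so the width is 3 − 1 = 2 and tw(G) ≤ 2. On the other hand G contains the 3-clique {d, e, h}. A clique must lie in a single bag of any decomposition, so no decomposition can have width below 2. The upper and lower bounds meet at 2, so that is the treewidth.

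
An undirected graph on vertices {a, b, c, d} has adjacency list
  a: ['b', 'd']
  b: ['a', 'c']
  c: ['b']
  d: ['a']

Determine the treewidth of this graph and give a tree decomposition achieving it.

The largest bag has 2 vertices, giving width 1; this decomposition certifies tw(G) ≤ 1. Any graph with an edge has treewidth ≥ 1, and G has the edge d–a. Therefore the treewidth is 1.

Treewidth 1.
One such decomposition:
Bags: B1 = {a, d}  B2 = {a, b}  B3 = {b, c}
Tree: B1–B2, B2–B3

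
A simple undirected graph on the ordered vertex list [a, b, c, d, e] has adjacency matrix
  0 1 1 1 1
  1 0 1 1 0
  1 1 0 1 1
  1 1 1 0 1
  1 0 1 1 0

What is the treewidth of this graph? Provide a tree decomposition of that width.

Treewidth 3.
Bags: B1 = {a, b, c, d}  B2 = {a, c, d, e}
Tree: B1–B2

Each bag holds 4 vertices, so the decomposition has width 3, which upper-bounds the treewidth. Conversely, {a, c, d, e} is a clique of size 4, and the vertices of any clique must share a bag in every tree decomposition; so some bag has ≥ 4 vertices and tw(G) ≥ 3. Therefore the treewidth is 3.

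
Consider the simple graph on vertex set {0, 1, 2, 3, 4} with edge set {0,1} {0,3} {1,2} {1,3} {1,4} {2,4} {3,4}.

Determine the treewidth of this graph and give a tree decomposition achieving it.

Treewidth 2.
Bags: B1 = {1, 3, 4}  B2 = {1, 2, 4}  B3 = {0, 1, 3}
Tree: B1–B2, B1–B3

The largest bag has 3 vertices, giving width 2; this decomposition certifies tw(G) ≤ 2. Conversely, {1, 2, 4} is a clique of size 3, and the vertices of any clique must share a bag in every tree decomposition; so some bag has ≥ 3 vertices and tw(G) ≥ 2. Therefore the treewidth is 2.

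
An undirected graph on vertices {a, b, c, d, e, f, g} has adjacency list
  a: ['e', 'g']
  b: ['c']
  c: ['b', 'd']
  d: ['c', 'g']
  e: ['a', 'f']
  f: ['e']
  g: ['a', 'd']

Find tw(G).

1

A width-1 tree decomposition is:
Bags: B1 = {b, c}  B2 = {c, d}  B3 = {d, g}  B4 = {a, g}  B5 = {a, e}  B6 = {e, f}
Tree: B1–B2, B2–B3, B3–B4, B4–B5, B5–B6
The largest bag has 2 vertices, giving width 1; this decomposition certifies tw(G) ≤ 1. Any graph with an edge has treewidth ≥ 1, and G has the edge b–c. Hence tw(G) = 1 exactly.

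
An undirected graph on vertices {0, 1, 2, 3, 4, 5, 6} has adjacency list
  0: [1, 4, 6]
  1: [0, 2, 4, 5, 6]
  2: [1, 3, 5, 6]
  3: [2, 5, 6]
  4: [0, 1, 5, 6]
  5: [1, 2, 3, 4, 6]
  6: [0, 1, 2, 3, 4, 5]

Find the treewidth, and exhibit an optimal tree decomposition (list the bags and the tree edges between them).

The largest bag has 4 vertices, giving width 3; this decomposition certifies tw(G) ≤ 3. For the lower bound, the 4 vertices {1, 2, 5, 6} are pairwise adjacent, and any tree decomposition puts a clique entirely inside one bag — forcing width ≥ 3. Combining the bounds, tw(G) = 3.

Treewidth 3.
One optimal decomposition is:
Bags: B1 = {1, 4, 5, 6}  B2 = {1, 2, 5, 6}  B3 = {2, 3, 5, 6}  B4 = {0, 1, 4, 6}
Tree: B1–B2, B2–B3, B1–B4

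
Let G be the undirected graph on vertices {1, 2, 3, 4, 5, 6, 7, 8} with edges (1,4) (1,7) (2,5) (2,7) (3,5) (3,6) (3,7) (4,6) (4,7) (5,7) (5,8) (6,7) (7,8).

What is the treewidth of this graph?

2

A width-2 tree decomposition is:
Bags: B1 = {3, 6, 7}  B2 = {3, 5, 7}  B3 = {2, 5, 7}  B4 = {4, 6, 7}  B5 = {1, 4, 7}  B6 = {5, 7, 8}
Tree: B1–B2, B2–B3, B1–B4, B4–B5, B2–B6
The largest bag has 3 vertices, giving width 2; this decomposition certifies tw(G) ≤ 2. Conversely, {1, 4, 7} is a clique of size 3, and the vertices of any clique must share a bag in every tree decomposition; so some bag has ≥ 3 vertices and tw(G) ≥ 2. Hence tw(G) = 2 exactly.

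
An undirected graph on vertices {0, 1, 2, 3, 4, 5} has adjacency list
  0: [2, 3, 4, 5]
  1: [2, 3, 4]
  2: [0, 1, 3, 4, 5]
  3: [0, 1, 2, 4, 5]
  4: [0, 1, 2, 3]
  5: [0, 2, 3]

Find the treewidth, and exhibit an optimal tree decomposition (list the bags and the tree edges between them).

The largest bag has 4 vertices, giving width 3; this decomposition certifies tw(G) ≤ 3. On the other hand G contains the 4-clique {0, 2, 3, 4}. A clique must lie in a single bag of any decomposition, so no decomposition can have width below 3. Combining the bounds, tw(G) = 3.

Treewidth 3.
Bags: B1 = {1, 2, 3, 4}  B2 = {0, 2, 3, 4}  B3 = {0, 2, 3, 5}
Tree: B1–B2, B2–B3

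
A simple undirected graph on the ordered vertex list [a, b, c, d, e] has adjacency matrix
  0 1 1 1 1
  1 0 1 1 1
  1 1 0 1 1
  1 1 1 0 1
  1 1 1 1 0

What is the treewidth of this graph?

4

A width-4 tree decomposition is:
Bags: B1 = {a, b, c, d, e}
Tree: (single bag)
A single bag containing all 5 vertices is trivially a valid decomposition of width 4. On the other hand G contains the 5-clique {a, b, c, d, e}. A clique must lie in a single bag of any decomposition, so no decomposition can have width below 4. Combining the bounds, tw(G) = 4.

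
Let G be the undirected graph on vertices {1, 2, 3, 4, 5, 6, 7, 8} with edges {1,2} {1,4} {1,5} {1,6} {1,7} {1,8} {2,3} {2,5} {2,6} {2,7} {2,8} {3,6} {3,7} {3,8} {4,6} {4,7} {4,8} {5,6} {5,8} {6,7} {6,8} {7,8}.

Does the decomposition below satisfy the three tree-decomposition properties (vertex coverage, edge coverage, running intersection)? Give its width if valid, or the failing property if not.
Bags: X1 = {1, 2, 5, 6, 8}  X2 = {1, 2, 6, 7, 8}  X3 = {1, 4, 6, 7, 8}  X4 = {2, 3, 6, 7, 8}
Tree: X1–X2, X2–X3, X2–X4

Yes; width 4.

Checking the three conditions: (i) the bags cover all of {1, 2, 3, 4, 5, 6, 7, 8}; (ii) for each edge, some bag contains both endpoints; (iii) the bags containing any fixed vertex form a subtree. All hold, so the decomposition is valid with width 5 − 1 = 4.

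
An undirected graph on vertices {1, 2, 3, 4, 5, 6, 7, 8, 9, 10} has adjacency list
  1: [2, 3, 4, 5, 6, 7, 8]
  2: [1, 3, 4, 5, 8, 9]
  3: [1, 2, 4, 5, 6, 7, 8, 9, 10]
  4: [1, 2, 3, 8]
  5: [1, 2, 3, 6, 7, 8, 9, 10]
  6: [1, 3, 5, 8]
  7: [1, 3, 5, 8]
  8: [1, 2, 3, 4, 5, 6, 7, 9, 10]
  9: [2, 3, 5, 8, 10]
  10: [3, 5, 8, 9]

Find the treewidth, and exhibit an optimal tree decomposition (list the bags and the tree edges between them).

Treewidth 4.
One optimal decomposition is:
Bags: B1 = {1, 3, 5, 7, 8}  B2 = {1, 2, 3, 5, 8}  B3 = {2, 3, 5, 8, 9}  B4 = {3, 5, 8, 9, 10}  B5 = {1, 3, 5, 6, 8}  B6 = {1, 2, 3, 4, 8}
Tree: B1–B2, B2–B3, B3–B4, B2–B5, B2–B6

The largest bag has 5 vertices, giving width 4; this decomposition certifies tw(G) ≤ 4. For the lower bound, the 5 vertices {1, 2, 3, 4, 8} are pairwise adjacent, and any tree decomposition puts a clique entirely inside one bag — forcing width ≥ 4. Combining the bounds, tw(G) = 4.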